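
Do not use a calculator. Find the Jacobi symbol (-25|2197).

First reduce: -25 ≡ 2172 (mod 2197).
Pull out 2^2: since 2197 ≡ 5 (mod 8), (2/2197) = -1, so (2/2197)^2 = +1.
Reciprocity: 543 ≡ 3 and 2197 ≡ 1 (mod 4), so (543/2197) = +(2197/543).
Reduce top mod 543: now compute (25/543).
Reciprocity: 25 ≡ 1 and 543 ≡ 3 (mod 4), so (25/543) = +(543/25).
Reduce top mod 25: now compute (18/25).
Pull out 2: since 25 ≡ 1 (mod 8), (2/25) = +1.
Reciprocity: 9 ≡ 1 and 25 ≡ 1 (mod 4), so (9/25) = +(25/9).
Reduce top mod 9: now compute (7/9).
Reciprocity: 7 ≡ 3 and 9 ≡ 1 (mod 4), so (7/9) = +(9/7).
Reduce top mod 7: now compute (2/7).
Pull out 2: since 7 ≡ 7 (mod 8), (2/7) = +1.
Reached (1/7) = 1. Collecting the sign flips along the way, the symbol is +1.

1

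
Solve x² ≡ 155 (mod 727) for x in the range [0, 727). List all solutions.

Since 727 ≡ 3 (mod 4), a square root of 155 is 155^((727+1)/4) = 155^182 mod 727.
Repeated squaring: 155^2≡34, 155^4≡429, 155^8≡110, 155^16≡468, 155^32≡197, 155^64≡278, 155^128≡222 (mod 727).
155^182 = 155^(128+32+16+4+2) ≡ 567 (mod 727).
Check: 567² = 321489 ≡ 155 (mod 727). The two roots are 160 and 567.

160, 567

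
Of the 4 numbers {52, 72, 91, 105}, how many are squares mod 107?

(52/107) = +1 → QR.
(72/107) = -1 → non-residue.
(91/107) = -1 → non-residue.
(105/107) = +1 → QR.
Total quadratic residues among the 4: 2.

2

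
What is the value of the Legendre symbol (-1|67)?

First reduce: -1 ≡ 66 (mod 67).
Pull out 2: since 67 ≡ 3 (mod 8), (2/67) = -1.
Reciprocity: 33 ≡ 1 and 67 ≡ 3 (mod 4), so (33/67) = +(67/33).
Reduce top mod 33: now compute (1/33).
Reached (1/33) = 1. Collecting the sign flips along the way, the symbol is -1.

-1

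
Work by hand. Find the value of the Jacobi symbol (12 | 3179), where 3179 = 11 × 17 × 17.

1

Pull out 2^2: since 3179 ≡ 3 (mod 8), (2/3179) = -1, so (2/3179)^2 = +1.
Reciprocity: 3 ≡ 3 and 3179 ≡ 3 (mod 4), so (3/3179) = −(3179/3).
Reduce top mod 3: now compute (2/3).
Pull out 2: since 3 ≡ 3 (mod 8), (2/3) = -1.
Reached (1/3) = 1. Collecting the sign flips along the way, the symbol is +1.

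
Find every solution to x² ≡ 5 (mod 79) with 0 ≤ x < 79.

20, 59

Since 79 ≡ 3 (mod 4), a square root of 5 is 5^((79+1)/4) = 5^20 mod 79.
Repeated squaring: 5^2≡25, 5^4≡72, 5^8≡49, 5^16≡31 (mod 79).
5^20 = 5^(16+4) ≡ 20 (mod 79).
Check: 20² = 400 ≡ 5 (mod 79). The two roots are 20 and 59.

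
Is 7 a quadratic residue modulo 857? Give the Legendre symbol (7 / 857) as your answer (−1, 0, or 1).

Euler's criterion: (7/857) ≡ 7^428 (mod 857).
7^2 ≡ 49 (mod 857)
7^4 ≡ 687 (mod 857)
7^8 ≡ 619 (mod 857)
7^16 ≡ 82 (mod 857)
7^32 ≡ 725 (mod 857)
7^64 ≡ 284 (mod 857)
7^128 ≡ 98 (mod 857)
7^256 ≡ 177 (mod 857)
7^428 = 7^(256+128+32+8+4) ≡ 856 (mod 857).
Result is 856 ≡ −1, so (7/857) = −1.

-1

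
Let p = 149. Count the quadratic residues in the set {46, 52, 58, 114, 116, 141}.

(46/149) = +1 → QR.
(52/149) = -1 → non-residue.
(58/149) = -1 → non-residue.
(114/149) = +1 → QR.
(116/149) = +1 → QR.
(141/149) = -1 → non-residue.
Total quadratic residues among the 6: 3.

3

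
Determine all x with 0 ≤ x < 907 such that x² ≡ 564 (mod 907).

Since 907 ≡ 3 (mod 4), a square root of 564 is 564^((907+1)/4) = 564^227 mod 907.
Repeated squaring: 564^2≡646, 564^4≡96, 564^8≡146, 564^16≡455, 564^32≡229, 564^64≡742, 564^128≡15 (mod 907).
564^227 = 564^(128+64+32+2+1) ≡ 210 (mod 907).
Check: 210² = 44100 ≡ 564 (mod 907). The two roots are 210 and 697.

210, 697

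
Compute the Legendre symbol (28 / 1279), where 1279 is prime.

Pull out 2^2: since 1279 ≡ 7 (mod 8), (2/1279) = +1, so (2/1279)^2 = +1.
Reciprocity: 7 ≡ 3 and 1279 ≡ 3 (mod 4), so (7/1279) = −(1279/7).
Reduce top mod 7: now compute (5/7).
Reciprocity: 5 ≡ 1 and 7 ≡ 3 (mod 4), so (5/7) = +(7/5).
Reduce top mod 5: now compute (2/5).
Pull out 2: since 5 ≡ 5 (mod 8), (2/5) = -1.
Reached (1/5) = 1. Collecting the sign flips along the way, the symbol is +1.

1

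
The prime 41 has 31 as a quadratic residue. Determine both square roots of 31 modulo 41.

20, 21

41 ≡ 1 (mod 4), so we find a root by search.
Trying successive values, 20² = 400 ≡ 31 (mod 41). The other root is 41 − 20 = 21.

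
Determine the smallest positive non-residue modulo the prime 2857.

(2/2857) = +1, so 2 is a residue.
(3/2857) = +1, so 3 is a residue.
(4/2857) = +1, so 4 is a residue.
(5/2857) = −1, so 5 is the smallest positive non-residue mod 2857.

5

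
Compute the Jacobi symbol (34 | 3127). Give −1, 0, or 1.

Pull out 2: since 3127 ≡ 7 (mod 8), (2/3127) = +1.
Reciprocity: 17 ≡ 1 and 3127 ≡ 3 (mod 4), so (17/3127) = +(3127/17).
Reduce top mod 17: now compute (16/17).
Pull out 2^4: since 17 ≡ 1 (mod 8), (2/17) = +1, so (2/17)^4 = +1.
Reached (1/17) = 1. Collecting the sign flips along the way, the symbol is +1.

1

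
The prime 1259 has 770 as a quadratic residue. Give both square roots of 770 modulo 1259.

Since 1259 ≡ 3 (mod 4), a square root of 770 is 770^((1259+1)/4) = 770^315 mod 1259.
Repeated squaring: 770^2≡1170, 770^4≡367, 770^8≡1235, 770^16≡576, 770^32≡659, 770^64≡1185, 770^128≡440, 770^256≡973 (mod 1259).
770^315 = 770^(256+32+16+8+2+1) ≡ 458 (mod 1259).
Check: 458² = 209764 ≡ 770 (mod 1259). The two roots are 458 and 801.

458, 801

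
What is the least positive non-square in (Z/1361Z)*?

(2/1361) = +1, so 2 is a residue.
(3/1361) = −1, so 3 is the smallest positive non-residue mod 1361.

3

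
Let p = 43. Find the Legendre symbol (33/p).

-1

Reciprocity: 33 ≡ 1 and 43 ≡ 3 (mod 4), so (33/43) = +(43/33).
Reduce top mod 33: now compute (10/33).
Pull out 2: since 33 ≡ 1 (mod 8), (2/33) = +1.
Reciprocity: 5 ≡ 1 and 33 ≡ 1 (mod 4), so (5/33) = +(33/5).
Reduce top mod 5: now compute (3/5).
Reciprocity: 3 ≡ 3 and 5 ≡ 1 (mod 4), so (3/5) = +(5/3).
Reduce top mod 3: now compute (2/3).
Pull out 2: since 3 ≡ 3 (mod 8), (2/3) = -1.
Reached (1/3) = 1. Collecting the sign flips along the way, the symbol is -1.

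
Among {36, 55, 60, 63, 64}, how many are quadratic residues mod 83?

3

(36/83) = +1 → QR.
(55/83) = -1 → non-residue.
(60/83) = -1 → non-residue.
(63/83) = +1 → QR.
(64/83) = +1 → QR.
Total quadratic residues among the 5: 3.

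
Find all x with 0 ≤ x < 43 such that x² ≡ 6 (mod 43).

7, 36

Since 43 ≡ 3 (mod 4), a square root of 6 is 6^((43+1)/4) = 6^11 mod 43.
Repeated squaring: 6^2≡36, 6^4≡6, 6^8≡36 (mod 43).
6^11 = 6^(8+2+1) ≡ 36 (mod 43).
Check: 36² = 1296 ≡ 6 (mod 43). The two roots are 7 and 36.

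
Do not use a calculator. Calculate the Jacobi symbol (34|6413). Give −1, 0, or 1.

-1

Pull out 2: since 6413 ≡ 5 (mod 8), (2/6413) = -1.
Reciprocity: 17 ≡ 1 and 6413 ≡ 1 (mod 4), so (17/6413) = +(6413/17).
Reduce top mod 17: now compute (4/17).
Pull out 2^2: since 17 ≡ 1 (mod 8), (2/17) = +1, so (2/17)^2 = +1.
Reached (1/17) = 1. Collecting the sign flips along the way, the symbol is -1.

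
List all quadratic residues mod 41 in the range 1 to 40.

1 2 4 5 8 9 10 16 18 20 21 23 25 31 32 33 36 37 39 40

Square k = 1,…,20 (k and 41−k give the same square):
1²=1, 2²=4, 3²=9, 4²=16, 5²=25, 6²=36, 7²≡8, 8²≡23, 9²≡40, 10²≡18, 11²≡39, 12²≡21, 13²≡5, 14²≡32, 15²≡20, 16²≡10, 17²≡2, 18²≡37, 19²≡33, 20²≡31 (mod 41).
So the quadratic residues mod 41 are {1, 2, 4, 5, 8, 9, 10, 16, 18, 20, 21, 23, 25, 31, 32, 33, 36, 37, 39, 40}.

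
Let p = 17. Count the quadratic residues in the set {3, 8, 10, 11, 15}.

2

(3/17) = -1 → non-residue.
(8/17) = +1 → QR.
(10/17) = -1 → non-residue.
(11/17) = -1 → non-residue.
(15/17) = +1 → QR.
Total quadratic residues among the 5: 2.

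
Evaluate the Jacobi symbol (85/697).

0

Reciprocity: 85 ≡ 1 and 697 ≡ 1 (mod 4), so (85/697) = +(697/85).
Reduce top mod 85: now compute (17/85).
Reciprocity: 17 ≡ 1 and 85 ≡ 1 (mod 4), so (17/85) = +(85/17).
Reduce top mod 17: now compute (0/17).
Top reduces to 0: gcd > 1, so the symbol is 0.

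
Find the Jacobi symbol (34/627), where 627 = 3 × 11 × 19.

Pull out 2: since 627 ≡ 3 (mod 8), (2/627) = -1.
Reciprocity: 17 ≡ 1 and 627 ≡ 3 (mod 4), so (17/627) = +(627/17).
Reduce top mod 17: now compute (15/17).
Reciprocity: 15 ≡ 3 and 17 ≡ 1 (mod 4), so (15/17) = +(17/15).
Reduce top mod 15: now compute (2/15).
Pull out 2: since 15 ≡ 7 (mod 8), (2/15) = +1.
Reached (1/15) = 1. Collecting the sign flips along the way, the symbol is -1.

-1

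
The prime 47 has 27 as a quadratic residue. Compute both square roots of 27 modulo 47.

Since 47 ≡ 3 (mod 4), a square root of 27 is 27^((47+1)/4) = 27^12 mod 47.
Repeated squaring: 27^2≡24, 27^4≡12, 27^8≡3 (mod 47).
27^12 = 27^(8+4) ≡ 36 (mod 47).
Check: 36² = 1296 ≡ 27 (mod 47). The two roots are 11 and 36.

11, 36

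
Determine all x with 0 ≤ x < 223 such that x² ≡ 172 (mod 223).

29, 194

Since 223 ≡ 3 (mod 4), a square root of 172 is 172^((223+1)/4) = 172^56 mod 223.
Repeated squaring: 172^2≡148, 172^4≡50, 172^8≡47, 172^16≡202, 172^32≡218 (mod 223).
172^56 = 172^(32+16+8) ≡ 29 (mod 223).
Check: 29² = 841 ≡ 172 (mod 223). The two roots are 29 and 194.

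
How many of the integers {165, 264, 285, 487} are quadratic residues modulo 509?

(165/509) = -1 → non-residue.
(264/509) = +1 → QR.
(285/509) = +1 → QR.
(487/509) = -1 → non-residue.
Total quadratic residues among the 4: 2.

2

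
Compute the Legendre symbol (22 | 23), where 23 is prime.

Pull out 2: since 23 ≡ 7 (mod 8), (2/23) = +1.
Reciprocity: 11 ≡ 3 and 23 ≡ 3 (mod 4), so (11/23) = −(23/11).
Reduce top mod 11: now compute (1/11).
Reached (1/11) = 1. Collecting the sign flips along the way, the symbol is -1.

-1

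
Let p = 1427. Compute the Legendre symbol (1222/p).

1

Pull out 2: since 1427 ≡ 3 (mod 8), (2/1427) = -1.
Reciprocity: 611 ≡ 3 and 1427 ≡ 3 (mod 4), so (611/1427) = −(1427/611).
Reduce top mod 611: now compute (205/611).
Reciprocity: 205 ≡ 1 and 611 ≡ 3 (mod 4), so (205/611) = +(611/205).
Reduce top mod 205: now compute (201/205).
Reciprocity: 201 ≡ 1 and 205 ≡ 1 (mod 4), so (201/205) = +(205/201).
Reduce top mod 201: now compute (4/201).
Pull out 2^2: since 201 ≡ 1 (mod 8), (2/201) = +1, so (2/201)^2 = +1.
Reached (1/201) = 1. Collecting the sign flips along the way, the symbol is +1.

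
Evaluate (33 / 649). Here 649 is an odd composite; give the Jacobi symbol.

0

Reciprocity: 33 ≡ 1 and 649 ≡ 1 (mod 4), so (33/649) = +(649/33).
Reduce top mod 33: now compute (22/33).
Pull out 2: since 33 ≡ 1 (mod 8), (2/33) = +1.
Reciprocity: 11 ≡ 3 and 33 ≡ 1 (mod 4), so (11/33) = +(33/11).
Reduce top mod 11: now compute (0/11).
Top reduces to 0: gcd > 1, so the symbol is 0.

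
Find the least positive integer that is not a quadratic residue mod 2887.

3

(2/2887) = +1, so 2 is a residue.
(3/2887) = −1, so 3 is the smallest positive non-residue mod 2887.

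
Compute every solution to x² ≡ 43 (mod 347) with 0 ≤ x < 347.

Since 347 ≡ 3 (mod 4), a square root of 43 is 43^((347+1)/4) = 43^87 mod 347.
Repeated squaring: 43^2≡114, 43^4≡157, 43^8≡12, 43^16≡144, 43^32≡263, 43^64≡116 (mod 347).
43^87 = 43^(64+16+4+2+1) ≡ 199 (mod 347).
Check: 199² = 39601 ≡ 43 (mod 347). The two roots are 148 and 199.

148, 199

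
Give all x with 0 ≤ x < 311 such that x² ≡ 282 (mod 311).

110, 201

Since 311 ≡ 3 (mod 4), a square root of 282 is 282^((311+1)/4) = 282^78 mod 311.
Repeated squaring: 282^2≡219, 282^4≡67, 282^8≡135, 282^16≡187, 282^32≡137, 282^64≡109 (mod 311).
282^78 = 282^(64+8+4+2) ≡ 201 (mod 311).
Check: 201² = 40401 ≡ 282 (mod 311). The two roots are 110 and 201.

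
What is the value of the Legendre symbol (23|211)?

Reciprocity: 23 ≡ 3 and 211 ≡ 3 (mod 4), so (23/211) = −(211/23).
Reduce top mod 23: now compute (4/23).
Pull out 2^2: since 23 ≡ 7 (mod 8), (2/23) = +1, so (2/23)^2 = +1.
Reached (1/23) = 1. Collecting the sign flips along the way, the symbol is -1.

-1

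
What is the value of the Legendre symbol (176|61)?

Euler's criterion: (176/61) ≡ 54^30 (mod 61).
54^2 ≡ 49 (mod 61)
54^4 ≡ 22 (mod 61)
54^8 ≡ 57 (mod 61)
54^16 ≡ 16 (mod 61)
54^30 = 54^(16+8+4+2) ≡ 60 (mod 61).
Result is 60 ≡ −1, so (176/61) = −1.

-1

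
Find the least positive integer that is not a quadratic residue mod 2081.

(2/2081) = +1, so 2 is a residue.
(3/2081) = −1, so 3 is the smallest positive non-residue mod 2081.

3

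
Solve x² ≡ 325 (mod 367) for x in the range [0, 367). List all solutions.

Since 367 ≡ 3 (mod 4), a square root of 325 is 325^((367+1)/4) = 325^92 mod 367.
Repeated squaring: 325^2≡296, 325^4≡270, 325^8≡234, 325^16≡73, 325^32≡191, 325^64≡148 (mod 367).
325^92 = 325^(64+16+8+4) ≡ 208 (mod 367).
Check: 208² = 43264 ≡ 325 (mod 367). The two roots are 159 and 208.

159, 208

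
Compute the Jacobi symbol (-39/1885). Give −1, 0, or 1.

0

First reduce: -39 ≡ 1846 (mod 1885).
Pull out 2: since 1885 ≡ 5 (mod 8), (2/1885) = -1.
Reciprocity: 923 ≡ 3 and 1885 ≡ 1 (mod 4), so (923/1885) = +(1885/923).
Reduce top mod 923: now compute (39/923).
Reciprocity: 39 ≡ 3 and 923 ≡ 3 (mod 4), so (39/923) = −(923/39).
Reduce top mod 39: now compute (26/39).
Pull out 2: since 39 ≡ 7 (mod 8), (2/39) = +1.
Reciprocity: 13 ≡ 1 and 39 ≡ 3 (mod 4), so (13/39) = +(39/13).
Reduce top mod 13: now compute (0/13).
Top reduces to 0: gcd > 1, so the symbol is 0.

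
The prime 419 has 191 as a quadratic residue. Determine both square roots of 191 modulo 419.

Since 419 ≡ 3 (mod 4), a square root of 191 is 191^((419+1)/4) = 191^105 mod 419.
Repeated squaring: 191^2≡28, 191^4≡365, 191^8≡402, 191^16≡289, 191^32≡140, 191^64≡326 (mod 419).
191^105 = 191^(64+32+8+1) ≡ 97 (mod 419).
Check: 97² = 9409 ≡ 191 (mod 419). The two roots are 97 and 322.

97, 322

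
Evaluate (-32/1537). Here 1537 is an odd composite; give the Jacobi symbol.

First reduce: -32 ≡ 1505 (mod 1537).
Reciprocity: 1505 ≡ 1 and 1537 ≡ 1 (mod 4), so (1505/1537) = +(1537/1505).
Reduce top mod 1505: now compute (32/1505).
Pull out 2^5: since 1505 ≡ 1 (mod 8), (2/1505) = +1, so (2/1505)^5 = +1.
Reached (1/1505) = 1. Collecting the sign flips along the way, the symbol is +1.

1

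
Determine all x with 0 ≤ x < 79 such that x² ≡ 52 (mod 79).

Since 79 ≡ 3 (mod 4), a square root of 52 is 52^((79+1)/4) = 52^20 mod 79.
Repeated squaring: 52^2≡18, 52^4≡8, 52^8≡64, 52^16≡67 (mod 79).
52^20 = 52^(16+4) ≡ 62 (mod 79).
Check: 62² = 3844 ≡ 52 (mod 79). The two roots are 17 and 62.

17, 62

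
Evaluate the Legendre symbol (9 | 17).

Reciprocity: 9 ≡ 1 and 17 ≡ 1 (mod 4), so (9/17) = +(17/9).
Reduce top mod 9: now compute (8/9).
Pull out 2^3: since 9 ≡ 1 (mod 8), (2/9) = +1, so (2/9)^3 = +1.
Reached (1/9) = 1. Collecting the sign flips along the way, the symbol is +1.

1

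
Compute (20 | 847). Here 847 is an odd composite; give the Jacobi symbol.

-1

Pull out 2^2: since 847 ≡ 7 (mod 8), (2/847) = +1, so (2/847)^2 = +1.
Reciprocity: 5 ≡ 1 and 847 ≡ 3 (mod 4), so (5/847) = +(847/5).
Reduce top mod 5: now compute (2/5).
Pull out 2: since 5 ≡ 5 (mod 8), (2/5) = -1.
Reached (1/5) = 1. Collecting the sign flips along the way, the symbol is -1.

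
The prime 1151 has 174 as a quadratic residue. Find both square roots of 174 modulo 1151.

Since 1151 ≡ 3 (mod 4), a square root of 174 is 174^((1151+1)/4) = 174^288 mod 1151.
Repeated squaring: 174^2≡350, 174^4≡494, 174^8≡24, 174^16≡576, 174^32≡288, 174^64≡72, 174^128≡580, 174^256≡308 (mod 1151).
174^288 = 174^(256+32) ≡ 77 (mod 1151).
Check: 77² = 5929 ≡ 174 (mod 1151). The two roots are 77 and 1074.

77, 1074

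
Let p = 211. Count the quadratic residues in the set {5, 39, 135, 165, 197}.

1

(5/211) = +1 → QR.
(39/211) = -1 → non-residue.
(135/211) = -1 → non-residue.
(165/211) = -1 → non-residue.
(197/211) = -1 → non-residue.
Total quadratic residues among the 5: 1.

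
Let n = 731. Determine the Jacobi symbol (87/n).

Reciprocity: 87 ≡ 3 and 731 ≡ 3 (mod 4), so (87/731) = −(731/87).
Reduce top mod 87: now compute (35/87).
Reciprocity: 35 ≡ 3 and 87 ≡ 3 (mod 4), so (35/87) = −(87/35).
Reduce top mod 35: now compute (17/35).
Reciprocity: 17 ≡ 1 and 35 ≡ 3 (mod 4), so (17/35) = +(35/17).
Reduce top mod 17: now compute (1/17).
Reached (1/17) = 1. Collecting the sign flips along the way, the symbol is +1.

1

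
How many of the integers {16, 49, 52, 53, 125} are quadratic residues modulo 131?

(16/131) = +1 → QR.
(49/131) = +1 → QR.
(52/131) = +1 → QR.
(53/131) = +1 → QR.
(125/131) = +1 → QR.
Total quadratic residues among the 5: 5.

5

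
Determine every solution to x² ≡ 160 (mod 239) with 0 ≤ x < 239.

Since 239 ≡ 3 (mod 4), a square root of 160 is 160^((239+1)/4) = 160^60 mod 239.
Repeated squaring: 160^2≡27, 160^4≡12, 160^8≡144, 160^16≡182, 160^32≡142 (mod 239).
160^60 = 160^(32+16+8+4) ≡ 87 (mod 239).
Check: 87² = 7569 ≡ 160 (mod 239). The two roots are 87 and 152.

87, 152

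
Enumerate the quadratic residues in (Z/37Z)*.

1, 3, 4, 7, 9, 10, 11, 12, 16, 21, 25, 26, 27, 28, 30, 33, 34, 36

Square k = 1,…,18 (k and 37−k give the same square):
1²=1, 2²=4, 3²=9, 4²=16, 5²=25, 6²=36, 7²≡12, 8²≡27, 9²≡7, 10²≡26, 11²≡10, 12²≡33, 13²≡21, 14²≡11, 15²≡3, 16²≡34, 17²≡30, 18²≡28 (mod 37).
So the quadratic residues mod 37 are {1, 3, 4, 7, 9, 10, 11, 12, 16, 21, 25, 26, 27, 28, 30, 33, 34, 36}.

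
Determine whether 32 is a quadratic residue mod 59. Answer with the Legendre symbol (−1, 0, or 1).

Pull out 2^5: since 59 ≡ 3 (mod 8), (2/59) = -1, so (2/59)^5 = -1.
Reached (1/59) = 1. Collecting the sign flips along the way, the symbol is -1.

-1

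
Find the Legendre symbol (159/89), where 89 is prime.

First reduce: 159 ≡ 70 (mod 89).
Pull out 2: since 89 ≡ 1 (mod 8), (2/89) = +1.
Reciprocity: 35 ≡ 3 and 89 ≡ 1 (mod 4), so (35/89) = +(89/35).
Reduce top mod 35: now compute (19/35).
Reciprocity: 19 ≡ 3 and 35 ≡ 3 (mod 4), so (19/35) = −(35/19).
Reduce top mod 19: now compute (16/19).
Pull out 2^4: since 19 ≡ 3 (mod 8), (2/19) = -1, so (2/19)^4 = +1.
Reached (1/19) = 1. Collecting the sign flips along the way, the symbol is -1.

-1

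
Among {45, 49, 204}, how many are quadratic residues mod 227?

(45/227) = -1 → non-residue.
(49/227) = +1 → QR.
(204/227) = -1 → non-residue.
Total quadratic residues among the 3: 1.

1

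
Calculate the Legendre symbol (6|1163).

Euler's criterion: (6/1163) ≡ 6^581 (mod 1163).
6^2 ≡ 36 (mod 1163)
6^4 ≡ 133 (mod 1163)
6^8 ≡ 244 (mod 1163)
6^16 ≡ 223 (mod 1163)
6^32 ≡ 883 (mod 1163)
6^64 ≡ 479 (mod 1163)
6^128 ≡ 330 (mod 1163)
6^256 ≡ 741 (mod 1163)
6^512 ≡ 145 (mod 1163)
6^581 = 6^(512+64+4+1) ≡ 1162 (mod 1163).
Result is 1162 ≡ −1, so (6/1163) = −1.

-1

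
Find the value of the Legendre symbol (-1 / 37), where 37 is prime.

Euler's criterion: (-1/37) ≡ 36^18 (mod 37).
36^2 ≡ 1 (mod 37)
36^4 ≡ 1 (mod 37)
36^8 ≡ 1 (mod 37)
36^16 ≡ 1 (mod 37)
36^18 = 36^(16+2) ≡ 1 (mod 37).
Result is 1, so (-1/37) = 1.

1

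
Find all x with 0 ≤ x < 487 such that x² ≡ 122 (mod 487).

Since 487 ≡ 3 (mod 4), a square root of 122 is 122^((487+1)/4) = 122^122 mod 487.
Repeated squaring: 122^2≡274, 122^4≡78, 122^8≡240, 122^16≡134, 122^32≡424, 122^64≡73 (mod 487).
122^122 = 122^(64+32+16+8+2) ≡ 244 (mod 487).
Check: 244² = 59536 ≡ 122 (mod 487). The two roots are 243 and 244.

243, 244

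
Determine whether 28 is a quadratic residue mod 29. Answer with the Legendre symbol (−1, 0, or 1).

Pull out 2^2: since 29 ≡ 5 (mod 8), (2/29) = -1, so (2/29)^2 = +1.
Reciprocity: 7 ≡ 3 and 29 ≡ 1 (mod 4), so (7/29) = +(29/7).
Reduce top mod 7: now compute (1/7).
Reached (1/7) = 1. Collecting the sign flips along the way, the symbol is +1.

1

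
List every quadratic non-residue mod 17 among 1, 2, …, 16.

Square k = 1,…,8 (k and 17−k give the same square):
1²=1, 2²=4, 3²=9, 4²=16, 5²≡8, 6²≡2, 7²≡15, 8²≡13 (mod 17).
The residues are {1, 2, 4, 8, 9, 13, 15, 16}; the non-residues are the remaining 8 nonzero classes.

3,5,6,7,10,11,12,14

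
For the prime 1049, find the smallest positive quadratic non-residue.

(2/1049) = +1, so 2 is a residue.
(3/1049) = −1, so 3 is the smallest positive non-residue mod 1049.

3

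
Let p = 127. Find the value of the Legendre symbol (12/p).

Pull out 2^2: since 127 ≡ 7 (mod 8), (2/127) = +1, so (2/127)^2 = +1.
Reciprocity: 3 ≡ 3 and 127 ≡ 3 (mod 4), so (3/127) = −(127/3).
Reduce top mod 3: now compute (1/3).
Reached (1/3) = 1. Collecting the sign flips along the way, the symbol is -1.

-1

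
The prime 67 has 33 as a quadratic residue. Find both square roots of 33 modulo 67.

10, 57

Since 67 ≡ 3 (mod 4), a square root of 33 is 33^((67+1)/4) = 33^17 mod 67.
Repeated squaring: 33^2≡17, 33^4≡21, 33^8≡39, 33^16≡47 (mod 67).
33^17 = 33^(16+1) ≡ 10 (mod 67).
Check: 10² = 100 ≡ 33 (mod 67). The two roots are 10 and 57.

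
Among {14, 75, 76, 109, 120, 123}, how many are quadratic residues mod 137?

5

(14/137) = +1 → QR.
(75/137) = -1 → non-residue.
(76/137) = +1 → QR.
(109/137) = +1 → QR.
(120/137) = +1 → QR.
(123/137) = +1 → QR.
Total quadratic residues among the 6: 5.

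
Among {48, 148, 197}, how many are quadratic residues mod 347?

2

(48/347) = +1 → QR.
(148/347) = -1 → non-residue.
(197/347) = +1 → QR.
Total quadratic residues among the 3: 2.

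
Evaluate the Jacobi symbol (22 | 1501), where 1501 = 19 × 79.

-1

Pull out 2: since 1501 ≡ 5 (mod 8), (2/1501) = -1.
Reciprocity: 11 ≡ 3 and 1501 ≡ 1 (mod 4), so (11/1501) = +(1501/11).
Reduce top mod 11: now compute (5/11).
Reciprocity: 5 ≡ 1 and 11 ≡ 3 (mod 4), so (5/11) = +(11/5).
Reduce top mod 5: now compute (1/5).
Reached (1/5) = 1. Collecting the sign flips along the way, the symbol is -1.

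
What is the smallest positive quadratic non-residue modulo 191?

7

(2/191) = +1, so 2 is a residue.
(3/191) = +1, so 3 is a residue.
(4/191) = +1, so 4 is a residue.
(5/191) = +1, so 5 is a residue.
(6/191) = +1, so 6 is a residue.
(7/191) = −1, so 7 is the smallest positive non-residue mod 191.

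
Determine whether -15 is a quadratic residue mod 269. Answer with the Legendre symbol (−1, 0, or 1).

-1

First reduce: -15 ≡ 254 (mod 269).
Pull out 2: since 269 ≡ 5 (mod 8), (2/269) = -1.
Reciprocity: 127 ≡ 3 and 269 ≡ 1 (mod 4), so (127/269) = +(269/127).
Reduce top mod 127: now compute (15/127).
Reciprocity: 15 ≡ 3 and 127 ≡ 3 (mod 4), so (15/127) = −(127/15).
Reduce top mod 15: now compute (7/15).
Reciprocity: 7 ≡ 3 and 15 ≡ 3 (mod 4), so (7/15) = −(15/7).
Reduce top mod 7: now compute (1/7).
Reached (1/7) = 1. Collecting the sign flips along the way, the symbol is -1.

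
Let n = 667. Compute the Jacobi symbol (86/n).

-1

Pull out 2: since 667 ≡ 3 (mod 8), (2/667) = -1.
Reciprocity: 43 ≡ 3 and 667 ≡ 3 (mod 4), so (43/667) = −(667/43).
Reduce top mod 43: now compute (22/43).
Pull out 2: since 43 ≡ 3 (mod 8), (2/43) = -1.
Reciprocity: 11 ≡ 3 and 43 ≡ 3 (mod 4), so (11/43) = −(43/11).
Reduce top mod 11: now compute (10/11).
Pull out 2: since 11 ≡ 3 (mod 8), (2/11) = -1.
Reciprocity: 5 ≡ 1 and 11 ≡ 3 (mod 4), so (5/11) = +(11/5).
Reduce top mod 5: now compute (1/5).
Reached (1/5) = 1. Collecting the sign flips along the way, the symbol is -1.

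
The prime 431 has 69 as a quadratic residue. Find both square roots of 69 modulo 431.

86, 345

Since 431 ≡ 3 (mod 4), a square root of 69 is 69^((431+1)/4) = 69^108 mod 431.
Repeated squaring: 69^2≡20, 69^4≡400, 69^8≡99, 69^16≡319, 69^32≡45, 69^64≡301 (mod 431).
69^108 = 69^(64+32+8+4) ≡ 345 (mod 431).
Check: 345² = 119025 ≡ 69 (mod 431). The two roots are 86 and 345.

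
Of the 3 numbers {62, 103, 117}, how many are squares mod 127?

3

(62/127) = +1 → QR.
(103/127) = +1 → QR.
(117/127) = +1 → QR.
Total quadratic residues among the 3: 3.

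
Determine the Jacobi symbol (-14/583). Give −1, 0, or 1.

First reduce: -14 ≡ 569 (mod 583).
Reciprocity: 569 ≡ 1 and 583 ≡ 3 (mod 4), so (569/583) = +(583/569).
Reduce top mod 569: now compute (14/569).
Pull out 2: since 569 ≡ 1 (mod 8), (2/569) = +1.
Reciprocity: 7 ≡ 3 and 569 ≡ 1 (mod 4), so (7/569) = +(569/7).
Reduce top mod 7: now compute (2/7).
Pull out 2: since 7 ≡ 7 (mod 8), (2/7) = +1.
Reached (1/7) = 1. Collecting the sign flips along the way, the symbol is +1.

1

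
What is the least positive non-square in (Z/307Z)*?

2

(2/307) = −1, so 2 is the smallest positive non-residue mod 307.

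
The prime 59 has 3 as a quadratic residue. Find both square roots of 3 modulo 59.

Since 59 ≡ 3 (mod 4), a square root of 3 is 3^((59+1)/4) = 3^15 mod 59.
Repeated squaring: 3^2≡9, 3^4≡22, 3^8≡12 (mod 59).
3^15 = 3^(8+4+2+1) ≡ 48 (mod 59).
Check: 48² = 2304 ≡ 3 (mod 59). The two roots are 11 and 48.

11, 48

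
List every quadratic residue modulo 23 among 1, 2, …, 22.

1 2 3 4 6 8 9 12 13 16 18

Square k = 1,…,11 (k and 23−k give the same square):
1²=1, 2²=4, 3²=9, 4²=16, 5²≡2, 6²≡13, 7²≡3, 8²≡18, 9²≡12, 10²≡8, 11²≡6 (mod 23).
So the quadratic residues mod 23 are {1, 2, 3, 4, 6, 8, 9, 12, 13, 16, 18}.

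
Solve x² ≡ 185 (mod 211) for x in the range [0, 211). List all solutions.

Since 211 ≡ 3 (mod 4), a square root of 185 is 185^((211+1)/4) = 185^53 mod 211.
Repeated squaring: 185^2≡43, 185^4≡161, 185^8≡179, 185^16≡180, 185^32≡117 (mod 211).
185^53 = 185^(32+16+4+1) ≡ 117 (mod 211).
Check: 117² = 13689 ≡ 185 (mod 211). The two roots are 94 and 117.

94, 117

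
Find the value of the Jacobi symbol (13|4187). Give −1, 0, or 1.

Reciprocity: 13 ≡ 1 and 4187 ≡ 3 (mod 4), so (13/4187) = +(4187/13).
Reduce top mod 13: now compute (1/13).
Reached (1/13) = 1. Collecting the sign flips along the way, the symbol is +1.

1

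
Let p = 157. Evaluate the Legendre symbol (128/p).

-1

Euler's criterion: (128/157) ≡ 128^78 (mod 157).
128^2 ≡ 56 (mod 157)
128^4 ≡ 153 (mod 157)
128^8 ≡ 16 (mod 157)
128^16 ≡ 99 (mod 157)
128^32 ≡ 67 (mod 157)
128^64 ≡ 93 (mod 157)
128^78 = 128^(64+8+4+2) ≡ 156 (mod 157).
Result is 156 ≡ −1, so (128/157) = −1.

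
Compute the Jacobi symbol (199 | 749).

-1

Reciprocity: 199 ≡ 3 and 749 ≡ 1 (mod 4), so (199/749) = +(749/199).
Reduce top mod 199: now compute (152/199).
Pull out 2^3: since 199 ≡ 7 (mod 8), (2/199) = +1, so (2/199)^3 = +1.
Reciprocity: 19 ≡ 3 and 199 ≡ 3 (mod 4), so (19/199) = −(199/19).
Reduce top mod 19: now compute (9/19).
Reciprocity: 9 ≡ 1 and 19 ≡ 3 (mod 4), so (9/19) = +(19/9).
Reduce top mod 9: now compute (1/9).
Reached (1/9) = 1. Collecting the sign flips along the way, the symbol is -1.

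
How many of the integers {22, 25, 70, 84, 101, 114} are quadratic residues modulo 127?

4

(22/127) = +1 → QR.
(25/127) = +1 → QR.
(70/127) = +1 → QR.
(84/127) = +1 → QR.
(101/127) = -1 → non-residue.
(114/127) = -1 → non-residue.
Total quadratic residues among the 6: 4.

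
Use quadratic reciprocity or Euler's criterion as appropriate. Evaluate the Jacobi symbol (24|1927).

-1

Pull out 2^3: since 1927 ≡ 7 (mod 8), (2/1927) = +1, so (2/1927)^3 = +1.
Reciprocity: 3 ≡ 3 and 1927 ≡ 3 (mod 4), so (3/1927) = −(1927/3).
Reduce top mod 3: now compute (1/3).
Reached (1/3) = 1. Collecting the sign flips along the way, the symbol is -1.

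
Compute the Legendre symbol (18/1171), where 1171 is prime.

-1

Pull out 2: since 1171 ≡ 3 (mod 8), (2/1171) = -1.
Reciprocity: 9 ≡ 1 and 1171 ≡ 3 (mod 4), so (9/1171) = +(1171/9).
Reduce top mod 9: now compute (1/9).
Reached (1/9) = 1. Collecting the sign flips along the way, the symbol is -1.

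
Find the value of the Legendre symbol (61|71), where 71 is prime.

-1

Reciprocity: 61 ≡ 1 and 71 ≡ 3 (mod 4), so (61/71) = +(71/61).
Reduce top mod 61: now compute (10/61).
Pull out 2: since 61 ≡ 5 (mod 8), (2/61) = -1.
Reciprocity: 5 ≡ 1 and 61 ≡ 1 (mod 4), so (5/61) = +(61/5).
Reduce top mod 5: now compute (1/5).
Reached (1/5) = 1. Collecting the sign flips along the way, the symbol is -1.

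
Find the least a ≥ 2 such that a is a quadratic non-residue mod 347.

2

(2/347) = −1, so 2 is the smallest positive non-residue mod 347.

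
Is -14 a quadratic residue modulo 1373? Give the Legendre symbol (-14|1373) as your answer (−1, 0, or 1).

-1

First reduce: -14 ≡ 1359 (mod 1373).
Reciprocity: 1359 ≡ 3 and 1373 ≡ 1 (mod 4), so (1359/1373) = +(1373/1359).
Reduce top mod 1359: now compute (14/1359).
Pull out 2: since 1359 ≡ 7 (mod 8), (2/1359) = +1.
Reciprocity: 7 ≡ 3 and 1359 ≡ 3 (mod 4), so (7/1359) = −(1359/7).
Reduce top mod 7: now compute (1/7).
Reached (1/7) = 1. Collecting the sign flips along the way, the symbol is -1.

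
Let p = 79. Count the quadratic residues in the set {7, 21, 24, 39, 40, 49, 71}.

3

(7/79) = -1 → non-residue.
(21/79) = +1 → QR.
(24/79) = -1 → non-residue.
(39/79) = -1 → non-residue.
(40/79) = +1 → QR.
(49/79) = +1 → QR.
(71/79) = -1 → non-residue.
Total quadratic residues among the 7: 3.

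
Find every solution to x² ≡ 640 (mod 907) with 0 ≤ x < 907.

314, 593

Since 907 ≡ 3 (mod 4), a square root of 640 is 640^((907+1)/4) = 640^227 mod 907.
Repeated squaring: 640^2≡543, 640^4≡74, 640^8≡34, 640^16≡249, 640^32≡325, 640^64≡413, 640^128≡53 (mod 907).
640^227 = 640^(128+64+32+2+1) ≡ 593 (mod 907).
Check: 593² = 351649 ≡ 640 (mod 907). The two roots are 314 and 593.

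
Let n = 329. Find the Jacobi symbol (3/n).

-1

Reciprocity: 3 ≡ 3 and 329 ≡ 1 (mod 4), so (3/329) = +(329/3).
Reduce top mod 3: now compute (2/3).
Pull out 2: since 3 ≡ 3 (mod 8), (2/3) = -1.
Reached (1/3) = 1. Collecting the sign flips along the way, the symbol is -1.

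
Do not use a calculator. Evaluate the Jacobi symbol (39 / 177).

Reciprocity: 39 ≡ 3 and 177 ≡ 1 (mod 4), so (39/177) = +(177/39).
Reduce top mod 39: now compute (21/39).
Reciprocity: 21 ≡ 1 and 39 ≡ 3 (mod 4), so (21/39) = +(39/21).
Reduce top mod 21: now compute (18/21).
Pull out 2: since 21 ≡ 5 (mod 8), (2/21) = -1.
Reciprocity: 9 ≡ 1 and 21 ≡ 1 (mod 4), so (9/21) = +(21/9).
Reduce top mod 9: now compute (3/9).
Reciprocity: 3 ≡ 3 and 9 ≡ 1 (mod 4), so (3/9) = +(9/3).
Reduce top mod 3: now compute (0/3).
Top reduces to 0: gcd > 1, so the symbol is 0.

0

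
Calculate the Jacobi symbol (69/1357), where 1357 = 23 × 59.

Reciprocity: 69 ≡ 1 and 1357 ≡ 1 (mod 4), so (69/1357) = +(1357/69).
Reduce top mod 69: now compute (46/69).
Pull out 2: since 69 ≡ 5 (mod 8), (2/69) = -1.
Reciprocity: 23 ≡ 3 and 69 ≡ 1 (mod 4), so (23/69) = +(69/23).
Reduce top mod 23: now compute (0/23).
Top reduces to 0: gcd > 1, so the symbol is 0.

0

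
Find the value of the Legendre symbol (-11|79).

-1

Euler's criterion: (-11/79) ≡ 68^39 (mod 79).
68^2 ≡ 42 (mod 79)
68^4 ≡ 26 (mod 79)
68^8 ≡ 44 (mod 79)
68^16 ≡ 40 (mod 79)
68^32 ≡ 20 (mod 79)
68^39 = 68^(32+4+2+1) ≡ 78 (mod 79).
Result is 78 ≡ −1, so (-11/79) = −1.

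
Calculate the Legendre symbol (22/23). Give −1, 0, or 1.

-1

Euler's criterion: (22/23) ≡ 22^11 (mod 23).
22^2 ≡ 1 (mod 23)
22^4 ≡ 1 (mod 23)
22^8 ≡ 1 (mod 23)
22^11 = 22^(8+2+1) ≡ 22 (mod 23).
Result is 22 ≡ −1, so (22/23) = −1.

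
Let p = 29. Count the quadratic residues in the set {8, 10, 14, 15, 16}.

(8/29) = -1 → non-residue.
(10/29) = -1 → non-residue.
(14/29) = -1 → non-residue.
(15/29) = -1 → non-residue.
(16/29) = +1 → QR.
Total quadratic residues among the 5: 1.

1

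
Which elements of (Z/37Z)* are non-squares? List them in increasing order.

Square k = 1,…,18 (k and 37−k give the same square):
1²=1, 2²=4, 3²=9, 4²=16, 5²=25, 6²=36, 7²≡12, 8²≡27, 9²≡7, 10²≡26, 11²≡10, 12²≡33, 13²≡21, 14²≡11, 15²≡3, 16²≡34, 17²≡30, 18²≡28 (mod 37).
The residues are {1, 3, 4, 7, 9, 10, 11, 12, 16, 21, 25, 26, 27, 28, 30, 33, 34, 36}; the non-residues are the remaining 18 nonzero classes.

2, 5, 6, 8, 13, 14, 15, 17, 18, 19, 20, 22, 23, 24, 29, 31, 32, 35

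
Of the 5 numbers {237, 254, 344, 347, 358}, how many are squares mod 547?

3

(237/547) = +1 → QR.
(254/547) = -1 → non-residue.
(344/547) = +1 → QR.
(347/547) = +1 → QR.
(358/547) = -1 → non-residue.
Total quadratic residues among the 5: 3.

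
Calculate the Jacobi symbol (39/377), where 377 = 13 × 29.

Reciprocity: 39 ≡ 3 and 377 ≡ 1 (mod 4), so (39/377) = +(377/39).
Reduce top mod 39: now compute (26/39).
Pull out 2: since 39 ≡ 7 (mod 8), (2/39) = +1.
Reciprocity: 13 ≡ 1 and 39 ≡ 3 (mod 4), so (13/39) = +(39/13).
Reduce top mod 13: now compute (0/13).
Top reduces to 0: gcd > 1, so the symbol is 0.

0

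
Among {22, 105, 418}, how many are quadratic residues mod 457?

(22/457) = -1 → non-residue.
(105/457) = -1 → non-residue.
(418/457) = -1 → non-residue.
Total quadratic residues among the 3: 0.

0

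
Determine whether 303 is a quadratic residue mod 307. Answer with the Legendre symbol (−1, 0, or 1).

Euler's criterion: (303/307) ≡ 303^153 (mod 307).
303^2 ≡ 16 (mod 307)
303^4 ≡ 256 (mod 307)
303^8 ≡ 145 (mod 307)
303^16 ≡ 149 (mod 307)
303^32 ≡ 97 (mod 307)
303^64 ≡ 199 (mod 307)
303^128 ≡ 305 (mod 307)
303^153 = 303^(128+16+8+1) ≡ 306 (mod 307).
Result is 306 ≡ −1, so (303/307) = −1.

-1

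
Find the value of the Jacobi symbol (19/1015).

Reciprocity: 19 ≡ 3 and 1015 ≡ 3 (mod 4), so (19/1015) = −(1015/19).
Reduce top mod 19: now compute (8/19).
Pull out 2^3: since 19 ≡ 3 (mod 8), (2/19) = -1, so (2/19)^3 = -1.
Reached (1/19) = 1. Collecting the sign flips along the way, the symbol is +1.

1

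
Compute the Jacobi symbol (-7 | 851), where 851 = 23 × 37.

1

First reduce: -7 ≡ 844 (mod 851).
Pull out 2^2: since 851 ≡ 3 (mod 8), (2/851) = -1, so (2/851)^2 = +1.
Reciprocity: 211 ≡ 3 and 851 ≡ 3 (mod 4), so (211/851) = −(851/211).
Reduce top mod 211: now compute (7/211).
Reciprocity: 7 ≡ 3 and 211 ≡ 3 (mod 4), so (7/211) = −(211/7).
Reduce top mod 7: now compute (1/7).
Reached (1/7) = 1. Collecting the sign flips along the way, the symbol is +1.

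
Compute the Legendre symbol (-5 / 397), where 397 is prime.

-1

First reduce: -5 ≡ 392 (mod 397).
Pull out 2^3: since 397 ≡ 5 (mod 8), (2/397) = -1, so (2/397)^3 = -1.
Reciprocity: 49 ≡ 1 and 397 ≡ 1 (mod 4), so (49/397) = +(397/49).
Reduce top mod 49: now compute (5/49).
Reciprocity: 5 ≡ 1 and 49 ≡ 1 (mod 4), so (5/49) = +(49/5).
Reduce top mod 5: now compute (4/5).
Pull out 2^2: since 5 ≡ 5 (mod 8), (2/5) = -1, so (2/5)^2 = +1.
Reached (1/5) = 1. Collecting the sign flips along the way, the symbol is -1.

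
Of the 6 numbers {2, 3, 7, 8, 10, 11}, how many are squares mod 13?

(2/13) = -1 → non-residue.
(3/13) = +1 → QR.
(7/13) = -1 → non-residue.
(8/13) = -1 → non-residue.
(10/13) = +1 → QR.
(11/13) = -1 → non-residue.
Total quadratic residues among the 6: 2.

2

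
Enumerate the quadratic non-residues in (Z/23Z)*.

Square k = 1,…,11 (k and 23−k give the same square):
1²=1, 2²=4, 3²=9, 4²=16, 5²≡2, 6²≡13, 7²≡3, 8²≡18, 9²≡12, 10²≡8, 11²≡6 (mod 23).
The residues are {1, 2, 3, 4, 6, 8, 9, 12, 13, 16, 18}; the non-residues are the remaining 11 nonzero classes.

5 7 10 11 14 15 17 19 20 21 22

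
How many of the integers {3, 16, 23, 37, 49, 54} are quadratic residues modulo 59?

(3/59) = +1 → QR.
(16/59) = +1 → QR.
(23/59) = -1 → non-residue.
(37/59) = -1 → non-residue.
(49/59) = +1 → QR.
(54/59) = -1 → non-residue.
Total quadratic residues among the 6: 3.

3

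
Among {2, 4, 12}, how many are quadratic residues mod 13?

2

(2/13) = -1 → non-residue.
(4/13) = +1 → QR.
(12/13) = +1 → QR.
Total quadratic residues among the 3: 2.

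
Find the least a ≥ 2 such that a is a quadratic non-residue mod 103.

(2/103) = +1, so 2 is a residue.
(3/103) = −1, so 3 is the smallest positive non-residue mod 103.

3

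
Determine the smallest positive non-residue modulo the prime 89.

3

(2/89) = +1, so 2 is a residue.
(3/89) = −1, so 3 is the smallest positive non-residue mod 89.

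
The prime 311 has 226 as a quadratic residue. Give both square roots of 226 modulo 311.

55, 256

Since 311 ≡ 3 (mod 4), a square root of 226 is 226^((311+1)/4) = 226^78 mod 311.
Repeated squaring: 226^2≡72, 226^4≡208, 226^8≡35, 226^16≡292, 226^32≡50, 226^64≡12 (mod 311).
226^78 = 226^(64+8+4+2) ≡ 256 (mod 311).
Check: 256² = 65536 ≡ 226 (mod 311). The two roots are 55 and 256.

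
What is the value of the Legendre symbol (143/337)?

-1

Reciprocity: 143 ≡ 3 and 337 ≡ 1 (mod 4), so (143/337) = +(337/143).
Reduce top mod 143: now compute (51/143).
Reciprocity: 51 ≡ 3 and 143 ≡ 3 (mod 4), so (51/143) = −(143/51).
Reduce top mod 51: now compute (41/51).
Reciprocity: 41 ≡ 1 and 51 ≡ 3 (mod 4), so (41/51) = +(51/41).
Reduce top mod 41: now compute (10/41).
Pull out 2: since 41 ≡ 1 (mod 8), (2/41) = +1.
Reciprocity: 5 ≡ 1 and 41 ≡ 1 (mod 4), so (5/41) = +(41/5).
Reduce top mod 5: now compute (1/5).
Reached (1/5) = 1. Collecting the sign flips along the way, the symbol is -1.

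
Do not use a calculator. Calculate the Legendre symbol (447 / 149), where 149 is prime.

First reduce: 447 ≡ 0 (mod 149).
Top reduces to 0: gcd > 1, so the symbol is 0.

0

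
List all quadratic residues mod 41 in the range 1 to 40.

Square k = 1,…,20 (k and 41−k give the same square):
1²=1, 2²=4, 3²=9, 4²=16, 5²=25, 6²=36, 7²≡8, 8²≡23, 9²≡40, 10²≡18, 11²≡39, 12²≡21, 13²≡5, 14²≡32, 15²≡20, 16²≡10, 17²≡2, 18²≡37, 19²≡33, 20²≡31 (mod 41).
So the quadratic residues mod 41 are {1, 2, 4, 5, 8, 9, 10, 16, 18, 20, 21, 23, 25, 31, 32, 33, 36, 37, 39, 40}.

1, 2, 4, 5, 8, 9, 10, 16, 18, 20, 21, 23, 25, 31, 32, 33, 36, 37, 39, 40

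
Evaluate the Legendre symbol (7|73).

Reciprocity: 7 ≡ 3 and 73 ≡ 1 (mod 4), so (7/73) = +(73/7).
Reduce top mod 7: now compute (3/7).
Reciprocity: 3 ≡ 3 and 7 ≡ 3 (mod 4), so (3/7) = −(7/3).
Reduce top mod 3: now compute (1/3).
Reached (1/3) = 1. Collecting the sign flips along the way, the symbol is -1.

-1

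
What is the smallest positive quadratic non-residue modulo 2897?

3

(2/2897) = +1, so 2 is a residue.
(3/2897) = −1, so 3 is the smallest positive non-residue mod 2897.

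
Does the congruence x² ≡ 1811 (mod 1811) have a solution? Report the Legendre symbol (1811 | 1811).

0

First reduce: 1811 ≡ 0 (mod 1811).
Top reduces to 0: gcd > 1, so the symbol is 0.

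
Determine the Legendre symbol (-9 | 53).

First reduce: -9 ≡ 44 (mod 53).
Pull out 2^2: since 53 ≡ 5 (mod 8), (2/53) = -1, so (2/53)^2 = +1.
Reciprocity: 11 ≡ 3 and 53 ≡ 1 (mod 4), so (11/53) = +(53/11).
Reduce top mod 11: now compute (9/11).
Reciprocity: 9 ≡ 1 and 11 ≡ 3 (mod 4), so (9/11) = +(11/9).
Reduce top mod 9: now compute (2/9).
Pull out 2: since 9 ≡ 1 (mod 8), (2/9) = +1.
Reached (1/9) = 1. Collecting the sign flips along the way, the symbol is +1.

1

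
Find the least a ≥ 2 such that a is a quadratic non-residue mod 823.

3

(2/823) = +1, so 2 is a residue.
(3/823) = −1, so 3 is the smallest positive non-residue mod 823.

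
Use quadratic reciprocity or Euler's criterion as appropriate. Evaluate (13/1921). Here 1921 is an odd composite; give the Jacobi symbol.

Reciprocity: 13 ≡ 1 and 1921 ≡ 1 (mod 4), so (13/1921) = +(1921/13).
Reduce top mod 13: now compute (10/13).
Pull out 2: since 13 ≡ 5 (mod 8), (2/13) = -1.
Reciprocity: 5 ≡ 1 and 13 ≡ 1 (mod 4), so (5/13) = +(13/5).
Reduce top mod 5: now compute (3/5).
Reciprocity: 3 ≡ 3 and 5 ≡ 1 (mod 4), so (3/5) = +(5/3).
Reduce top mod 3: now compute (2/3).
Pull out 2: since 3 ≡ 3 (mod 8), (2/3) = -1.
Reached (1/3) = 1. Collecting the sign flips along the way, the symbol is +1.

1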